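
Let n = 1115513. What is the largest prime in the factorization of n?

73

1115513 = 7 · 159359
159359 = 37 · 4307
4307 = 59 · 73
73 is prime.
So 1115513 = 7 · 37 · 59 · 73; the largest prime factor is 73.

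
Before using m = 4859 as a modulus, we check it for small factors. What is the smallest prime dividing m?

43

4859 is odd.
Digit sum 26, not divisible by 3.
Ends in 9: not divisible by 5.
7: 4859 = 7·694 + 1
11: 4859 = 11·441 + 8
13: 4859 = 13·373 + 10
17: 4859 = 17·285 + 14
19: 4859 = 19·255 + 14
23: 4859 = 23·211 + 6
29: 4859 = 29·167 + 16
31: 4859 = 31·156 + 23
37: 4859 = 37·131 + 12
41: 4859 = 41·118 + 21
43: 4859 = 43·113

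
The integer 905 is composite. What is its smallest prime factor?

5

905 is odd.
Digit sum 14, not divisible by 3.
Ends in 5: divisible by 5.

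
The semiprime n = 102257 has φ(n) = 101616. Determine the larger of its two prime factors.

φ(n) = (p−1)(q−1) = n − (p+q) + 1, so p + q = 102257 − 101616 + 1 = 642.
p and q are the roots of t² − 642t + 102257 = 0.
Discriminant: 642² − 4·102257 = 412164 − 409028 = 3136; √3136 = 56.
q = (642 − 56)/2 = 293, p = (642 + 56)/2 = 349.
Check: 293 · 349 = 102257.

349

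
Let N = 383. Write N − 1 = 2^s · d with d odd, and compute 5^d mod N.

382

383 − 1 = 382 = 2^1 · 191, so d = 191.
5^1 ≡ 5 (mod 383)
5^2 ≡ 5^2 = 25 ≡ 25 (mod 383)
5^4 ≡ 25^2 = 625 ≡ 242 (mod 383)
5^8 ≡ 242^2 = 58564 ≡ 348 (mod 383)
5^16 ≡ 348^2 = 121104 ≡ 76 (mod 383)
5^32 ≡ 76^2 = 5776 ≡ 31 (mod 383)
5^64 ≡ 31^2 = 961 ≡ 195 (mod 383)
5^128 ≡ 195^2 = 38025 ≡ 108 (mod 383)
191 = 128 + 32 + 16 + 8 + 4 + 2 + 1 in binary powers of 2.
So 5^191 ≡ 108 · 31 · 76 · 348 · 242 · 25 · 5 ≡ 382 (mod 383).
Since 5^d ≡ 382 (mod 383), base 5 does not prove 383 composite.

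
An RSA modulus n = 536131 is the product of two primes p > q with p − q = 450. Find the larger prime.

991

Since p = q + 450, we have 536131 = q(q + 450), so q² + 450q − 536131 = 0.
Discriminant: 450² + 4·536131 = 202500 + 2144524 = 2347024; √2347024 = 1532.
q = (−450 + 1532)/2 = 541, and p = q + 450 = 991.
Check: 541 · 991 = 536131.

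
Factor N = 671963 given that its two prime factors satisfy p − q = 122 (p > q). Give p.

883

Since p = q + 122, we have 671963 = q(q + 122), so q² + 122q − 671963 = 0.
Discriminant: 122² + 4·671963 = 14884 + 2687852 = 2702736; √2702736 = 1644.
q = (−122 + 1644)/2 = 761, and p = q + 122 = 883.
Check: 761 · 883 = 671963.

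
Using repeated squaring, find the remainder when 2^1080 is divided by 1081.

2^1 ≡ 2 (mod 1081)
2^2 ≡ 2^2 = 4 ≡ 4 (mod 1081)
2^4 ≡ 4^2 = 16 ≡ 16 (mod 1081)
2^8 ≡ 16^2 = 256 ≡ 256 (mod 1081)
2^16 ≡ 256^2 = 65536 ≡ 676 (mod 1081)
2^32 ≡ 676^2 = 456976 ≡ 794 (mod 1081)
2^64 ≡ 794^2 = 630436 ≡ 213 (mod 1081)
2^128 ≡ 213^2 = 45369 ≡ 1048 (mod 1081)
2^256 ≡ 1048^2 = 1098304 ≡ 8 (mod 1081)
2^512 ≡ 8^2 = 64 ≡ 64 (mod 1081)
2^1024 ≡ 64^2 = 4096 ≡ 853 (mod 1081)
1080 = 1024 + 32 + 16 + 8 in binary powers of 2.
So 2^1080 ≡ 853 · 794 · 676 · 256 ≡ 165 (mod 1081).
Since 165 ≠ 1, base 2 is a Fermat witness: 1081 is composite.

165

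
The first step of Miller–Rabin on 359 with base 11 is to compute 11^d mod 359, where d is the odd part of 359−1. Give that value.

1

359 − 1 = 358 = 2^1 · 179, so d = 179.
11^1 ≡ 11 (mod 359)
11^2 ≡ 11^2 = 121 ≡ 121 (mod 359)
11^4 ≡ 121^2 = 14641 ≡ 281 (mod 359)
11^8 ≡ 281^2 = 78961 ≡ 340 (mod 359)
11^16 ≡ 340^2 = 115600 ≡ 2 (mod 359)
11^32 ≡ 2^2 = 4 ≡ 4 (mod 359)
11^64 ≡ 4^2 = 16 ≡ 16 (mod 359)
11^128 ≡ 16^2 = 256 ≡ 256 (mod 359)
179 = 128 + 32 + 16 + 2 + 1 in binary powers of 2.
So 11^179 ≡ 256 · 4 · 2 · 121 · 11 ≡ 1 (mod 359).
Since 11^d ≡ 1 (mod 359), base 11 does not prove 359 composite.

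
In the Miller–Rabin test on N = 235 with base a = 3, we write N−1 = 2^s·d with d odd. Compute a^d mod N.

235 − 1 = 234 = 2^1 · 117, so d = 117.
3^1 ≡ 3 (mod 235)
3^2 ≡ 3^2 = 9 ≡ 9 (mod 235)
3^4 ≡ 9^2 = 81 ≡ 81 (mod 235)
3^8 ≡ 81^2 = 6561 ≡ 216 (mod 235)
3^16 ≡ 216^2 = 46656 ≡ 126 (mod 235)
3^32 ≡ 126^2 = 15876 ≡ 131 (mod 235)
3^64 ≡ 131^2 = 17161 ≡ 6 (mod 235)
117 = 64 + 32 + 16 + 4 + 1 in binary powers of 2.
So 3^117 ≡ 6 · 131 · 126 · 81 · 3 ≡ 103 (mod 235).
Squaring chain: 103; never reaches −1, so base 3 is a Miller–Rabin witness that 235 is composite.

103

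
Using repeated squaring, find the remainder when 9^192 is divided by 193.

9^1 ≡ 9 (mod 193)
9^2 ≡ 9^2 = 81 ≡ 81 (mod 193)
9^4 ≡ 81^2 = 6561 ≡ 192 (mod 193)
9^8 ≡ 192^2 = 36864 ≡ 1 (mod 193)
9^16 ≡ 1^2 = 1 ≡ 1 (mod 193)
9^32 ≡ 1^2 = 1 ≡ 1 (mod 193)
9^64 ≡ 1^2 = 1 ≡ 1 (mod 193)
9^128 ≡ 1^2 = 1 ≡ 1 (mod 193)
192 = 128 + 64 in binary powers of 2.
So 9^192 ≡ 1 · 1 ≡ 1 (mod 193).
Since the result is 1, base 9 gives no evidence that 193 is composite.

1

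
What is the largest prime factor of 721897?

73

721897 = 11 · 65627
65627 = 29 · 2263
2263 = 31 · 73
73 is prime.
So 721897 = 11 · 29 · 31 · 73; the largest prime factor is 73.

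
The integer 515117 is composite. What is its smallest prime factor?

515117 is odd.
Digit sum 20, not divisible by 3.
Ends in 7: not divisible by 5.
7: 515117 = 7·73588 + 1
11: 515117 = 11·46828 + 9
13: 515117 = 13·39624 + 5
17: 515117 = 17·30301

17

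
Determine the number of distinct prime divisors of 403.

403 = 13 · 31
403 = 13 · 31, which has 2 distinct prime factors.

2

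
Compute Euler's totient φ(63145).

Factor: 63145 = 5 · 73 · 173.
φ(63145) = (5−1) · (73−1) · (173−1) = 4 · 72 · 172 = 49536.

49536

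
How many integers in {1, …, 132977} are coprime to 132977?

119808

Factor: 132977 = 13 · 53 · 193.
φ(132977) = (13−1) · (53−1) · (193−1) = 12 · 52 · 192 = 119808.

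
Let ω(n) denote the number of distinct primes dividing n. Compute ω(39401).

39401 = 31^2 · 41
39401 = 31^2 · 41, which has 2 distinct prime factors.

2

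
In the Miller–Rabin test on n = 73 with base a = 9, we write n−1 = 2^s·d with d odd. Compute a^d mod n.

72

73 − 1 = 72 = 2^3 · 9, so d = 9.
9^1 ≡ 9 (mod 73)
9^2 ≡ 9^2 = 81 ≡ 8 (mod 73)
9^4 ≡ 8^2 = 64 ≡ 64 (mod 73)
9^8 ≡ 64^2 = 4096 ≡ 8 (mod 73)
9 = 8 + 1 in binary powers of 2.
So 9^9 ≡ 8 · 9 ≡ 72 (mod 73).
Since 9^d ≡ 72 (mod 73), base 9 does not prove 73 composite.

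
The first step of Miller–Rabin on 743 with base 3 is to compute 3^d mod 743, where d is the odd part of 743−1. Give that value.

743 − 1 = 742 = 2^1 · 371, so d = 371.
3^1 ≡ 3 (mod 743)
3^2 ≡ 3^2 = 9 ≡ 9 (mod 743)
3^4 ≡ 9^2 = 81 ≡ 81 (mod 743)
3^8 ≡ 81^2 = 6561 ≡ 617 (mod 743)
3^16 ≡ 617^2 = 380689 ≡ 273 (mod 743)
3^32 ≡ 273^2 = 74529 ≡ 229 (mod 743)
3^64 ≡ 229^2 = 52441 ≡ 431 (mod 743)
3^128 ≡ 431^2 = 185761 ≡ 11 (mod 743)
3^256 ≡ 11^2 = 121 ≡ 121 (mod 743)
371 = 256 + 64 + 32 + 16 + 2 + 1 in binary powers of 2.
So 3^371 ≡ 121 · 431 · 229 · 273 · 9 · 3 ≡ 1 (mod 743).
Since 3^d ≡ 1 (mod 743), base 3 does not prove 743 composite.

1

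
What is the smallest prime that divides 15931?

89

15931 is odd.
Digit sum 19, not divisible by 3.
Ends in 1: not divisible by 5.
7: 15931 = 7·2275 + 6
11: 15931 = 11·1448 + 3
13: 15931 = 13·1225 + 6
17: 15931 = 17·937 + 2
19: 15931 = 19·838 + 9
23: 15931 = 23·692 + 15
29: 15931 = 29·549 + 10
31: 15931 = 31·513 + 28
37: 15931 = 37·430 + 21
41: 15931 = 41·388 + 23
43: 15931 = 43·370 + 21
47: 15931 = 47·338 + 45
53: 15931 = 53·300 + 31
59: 15931 = 59·270 + 1
61: 15931 = 61·261 + 10
67: 15931 = 67·237 + 52
71: 15931 = 71·224 + 27
73: 15931 = 73·218 + 17
79: 15931 = 79·201 + 52
83: 15931 = 83·191 + 78
89: 15931 = 89·179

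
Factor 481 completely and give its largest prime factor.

481 = 13 · 37
37 is prime.
So 481 = 13 · 37; the largest prime factor is 37.

37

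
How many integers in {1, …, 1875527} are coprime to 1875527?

1829880

Factor: 1875527 = 103 · 131 · 139.
φ(1875527) = (103−1) · (131−1) · (139−1) = 102 · 130 · 138 = 1829880.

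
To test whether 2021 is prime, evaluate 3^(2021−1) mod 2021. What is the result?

253

3^1 ≡ 3 (mod 2021)
3^2 ≡ 3^2 = 9 ≡ 9 (mod 2021)
3^4 ≡ 9^2 = 81 ≡ 81 (mod 2021)
3^8 ≡ 81^2 = 6561 ≡ 498 (mod 2021)
3^16 ≡ 498^2 = 248004 ≡ 1442 (mod 2021)
3^32 ≡ 1442^2 = 2079364 ≡ 1776 (mod 2021)
3^64 ≡ 1776^2 = 3154176 ≡ 1416 (mod 2021)
3^128 ≡ 1416^2 = 2005056 ≡ 224 (mod 2021)
3^256 ≡ 224^2 = 50176 ≡ 1672 (mod 2021)
3^512 ≡ 1672^2 = 2795584 ≡ 541 (mod 2021)
3^1024 ≡ 541^2 = 292681 ≡ 1657 (mod 2021)
2020 = 1024 + 512 + 256 + 128 + 64 + 32 + 4 in binary powers of 2.
So 3^2020 ≡ 1657 · 541 · 1672 · 224 · 1416 · 1776 · 81 ≡ 253 (mod 2021).
Since 253 ≠ 1, base 3 is a Fermat witness: 2021 is composite.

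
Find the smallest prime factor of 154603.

154603 is odd.
Digit sum 19, not divisible by 3.
Ends in 3: not divisible by 5.
7: 154603 = 7·22086 + 1
11: 154603 = 11·14054 + 9
13: 154603 = 13·11892 + 7
17: 154603 = 17·9094 + 5
19: 154603 = 19·8137

19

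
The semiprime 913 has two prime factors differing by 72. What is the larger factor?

83

Since p = q + 72, we have 913 = q(q + 72), so q² + 72q − 913 = 0.
Discriminant: 72² + 4·913 = 5184 + 3652 = 8836; √8836 = 94.
q = (−72 + 94)/2 = 11, and p = q + 72 = 83.
Check: 11 · 83 = 913.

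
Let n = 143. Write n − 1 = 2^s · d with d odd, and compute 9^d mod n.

143 − 1 = 142 = 2^1 · 71, so d = 71.
9^1 ≡ 9 (mod 143)
9^2 ≡ 9^2 = 81 ≡ 81 (mod 143)
9^4 ≡ 81^2 = 6561 ≡ 126 (mod 143)
9^8 ≡ 126^2 = 15876 ≡ 3 (mod 143)
9^16 ≡ 3^2 = 9 ≡ 9 (mod 143)
9^32 ≡ 9^2 = 81 ≡ 81 (mod 143)
9^64 ≡ 81^2 = 6561 ≡ 126 (mod 143)
71 = 64 + 4 + 2 + 1 in binary powers of 2.
So 9^71 ≡ 126 · 126 · 81 · 9 ≡ 42 (mod 143).
Squaring chain: 42; never reaches −1, so base 9 is a Miller–Rabin witness that 143 is composite.

42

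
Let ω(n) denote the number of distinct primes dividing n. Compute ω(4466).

4

4466 = 2 · 2233
2233 = 7 · 319
319 = 11 · 29
4466 = 2 · 7 · 11 · 29, which has 4 distinct prime factors.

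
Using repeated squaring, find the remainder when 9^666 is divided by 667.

49

9^1 ≡ 9 (mod 667)
9^2 ≡ 9^2 = 81 ≡ 81 (mod 667)
9^4 ≡ 81^2 = 6561 ≡ 558 (mod 667)
9^8 ≡ 558^2 = 311364 ≡ 542 (mod 667)
9^16 ≡ 542^2 = 293764 ≡ 284 (mod 667)
9^32 ≡ 284^2 = 80656 ≡ 616 (mod 667)
9^64 ≡ 616^2 = 379456 ≡ 600 (mod 667)
9^128 ≡ 600^2 = 360000 ≡ 487 (mod 667)
9^256 ≡ 487^2 = 237169 ≡ 384 (mod 667)
9^512 ≡ 384^2 = 147456 ≡ 49 (mod 667)
666 = 512 + 128 + 16 + 8 + 2 in binary powers of 2.
So 9^666 ≡ 49 · 487 · 284 · 542 · 81 ≡ 49 (mod 667).
Since 49 ≠ 1, base 9 is a Fermat witness: 667 is composite.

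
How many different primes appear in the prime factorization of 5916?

5916 = 2^2 · 1479
1479 = 3 · 493
493 = 17 · 29
5916 = 2^2 · 3 · 17 · 29, which has 4 distinct prime factors.

4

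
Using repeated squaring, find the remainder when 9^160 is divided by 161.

9^1 ≡ 9 (mod 161)
9^2 ≡ 9^2 = 81 ≡ 81 (mod 161)
9^4 ≡ 81^2 = 6561 ≡ 121 (mod 161)
9^8 ≡ 121^2 = 14641 ≡ 151 (mod 161)
9^16 ≡ 151^2 = 22801 ≡ 100 (mod 161)
9^32 ≡ 100^2 = 10000 ≡ 18 (mod 161)
9^64 ≡ 18^2 = 324 ≡ 2 (mod 161)
9^128 ≡ 2^2 = 4 ≡ 4 (mod 161)
160 = 128 + 32 in binary powers of 2.
So 9^160 ≡ 4 · 18 ≡ 72 (mod 161).
Since 72 ≠ 1, base 9 is a Fermat witness: 161 is composite.

72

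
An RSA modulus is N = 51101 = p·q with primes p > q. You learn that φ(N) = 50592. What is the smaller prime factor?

137

φ(n) = (p−1)(q−1) = n − (p+q) + 1, so p + q = 51101 − 50592 + 1 = 510.
p and q are the roots of t² − 510t + 51101 = 0.
Discriminant: 510² − 4·51101 = 260100 − 204404 = 55696; √55696 = 236.
q = (510 − 236)/2 = 137, p = (510 + 236)/2 = 373.
Check: 137 · 373 = 51101.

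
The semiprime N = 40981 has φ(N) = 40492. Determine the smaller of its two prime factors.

φ(n) = (p−1)(q−1) = n − (p+q) + 1, so p + q = 40981 − 40492 + 1 = 490.
p and q are the roots of t² − 490t + 40981 = 0.
Discriminant: 490² − 4·40981 = 240100 − 163924 = 76176; √76176 = 276.
q = (490 − 276)/2 = 107, p = (490 + 276)/2 = 383.
Check: 107 · 383 = 40981.

107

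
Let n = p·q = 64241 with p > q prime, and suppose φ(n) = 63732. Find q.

227

φ(n) = (p−1)(q−1) = n − (p+q) + 1, so p + q = 64241 − 63732 + 1 = 510.
p and q are the roots of t² − 510t + 64241 = 0.
Discriminant: 510² − 4·64241 = 260100 − 256964 = 3136; √3136 = 56.
q = (510 − 56)/2 = 227, p = (510 + 56)/2 = 283.
Check: 227 · 283 = 64241.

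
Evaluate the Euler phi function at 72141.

Factor: 72141 = 3 · 139 · 173.
φ(72141) = (3−1) · (139−1) · (173−1) = 2 · 138 · 172 = 47472.

47472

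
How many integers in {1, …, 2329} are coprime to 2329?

Factor: 2329 = 17 · 137.
φ(2329) = (17−1) · (137−1) = 16 · 136 = 2176.

2176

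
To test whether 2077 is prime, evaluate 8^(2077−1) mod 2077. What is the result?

8^1 ≡ 8 (mod 2077)
8^2 ≡ 8^2 = 64 ≡ 64 (mod 2077)
8^4 ≡ 64^2 = 4096 ≡ 2019 (mod 2077)
8^8 ≡ 2019^2 = 4076361 ≡ 1287 (mod 2077)
8^16 ≡ 1287^2 = 1656369 ≡ 1000 (mod 2077)
8^32 ≡ 1000^2 = 1000000 ≡ 963 (mod 2077)
8^64 ≡ 963^2 = 927369 ≡ 1027 (mod 2077)
8^128 ≡ 1027^2 = 1054729 ≡ 1690 (mod 2077)
8^256 ≡ 1690^2 = 2856100 ≡ 225 (mod 2077)
8^512 ≡ 225^2 = 50625 ≡ 777 (mod 2077)
8^1024 ≡ 777^2 = 603729 ≡ 1399 (mod 2077)
8^2048 ≡ 1399^2 = 1957201 ≡ 667 (mod 2077)
2076 = 2048 + 16 + 8 + 4 in binary powers of 2.
So 8^2076 ≡ 667 · 1000 · 1287 · 2019 ≡ 349 (mod 2077).
Since 349 ≠ 1, base 8 is a Fermat witness: 2077 is composite.

349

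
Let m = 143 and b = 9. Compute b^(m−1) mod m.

48

9^1 ≡ 9 (mod 143)
9^2 ≡ 9^2 = 81 ≡ 81 (mod 143)
9^4 ≡ 81^2 = 6561 ≡ 126 (mod 143)
9^8 ≡ 126^2 = 15876 ≡ 3 (mod 143)
9^16 ≡ 3^2 = 9 ≡ 9 (mod 143)
9^32 ≡ 9^2 = 81 ≡ 81 (mod 143)
9^64 ≡ 81^2 = 6561 ≡ 126 (mod 143)
9^128 ≡ 126^2 = 15876 ≡ 3 (mod 143)
142 = 128 + 8 + 4 + 2 in binary powers of 2.
So 9^142 ≡ 3 · 3 · 126 · 81 ≡ 48 (mod 143).
Since 48 ≠ 1, base 9 is a Fermat witness: 143 is composite.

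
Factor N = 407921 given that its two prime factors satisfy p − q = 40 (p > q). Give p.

659

Since p = q + 40, we have 407921 = q(q + 40), so q² + 40q − 407921 = 0.
Discriminant: 40² + 4·407921 = 1600 + 1631684 = 1633284; √1633284 = 1278.
q = (−40 + 1278)/2 = 619, and p = q + 40 = 659.
Check: 619 · 659 = 407921.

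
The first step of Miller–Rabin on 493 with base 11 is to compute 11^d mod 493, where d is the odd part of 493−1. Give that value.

493 − 1 = 492 = 2^2 · 123, so d = 123.
11^1 ≡ 11 (mod 493)
11^2 ≡ 11^2 = 121 ≡ 121 (mod 493)
11^4 ≡ 121^2 = 14641 ≡ 344 (mod 493)
11^8 ≡ 344^2 = 118336 ≡ 16 (mod 493)
11^16 ≡ 16^2 = 256 ≡ 256 (mod 493)
11^32 ≡ 256^2 = 65536 ≡ 460 (mod 493)
11^64 ≡ 460^2 = 211600 ≡ 103 (mod 493)
123 = 64 + 32 + 16 + 8 + 2 + 1 in binary powers of 2.
So 11^123 ≡ 103 · 460 · 256 · 16 · 121 · 11 ≡ 97 (mod 493).
Squaring chain: 97 → 42; never reaches −1, so base 11 is a Miller–Rabin witness that 493 is composite.

97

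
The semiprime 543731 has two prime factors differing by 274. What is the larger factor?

887

Since p = q + 274, we have 543731 = q(q + 274), so q² + 274q − 543731 = 0.
Discriminant: 274² + 4·543731 = 75076 + 2174924 = 2250000; √2250000 = 1500.
q = (−274 + 1500)/2 = 613, and p = q + 274 = 887.
Check: 613 · 887 = 543731.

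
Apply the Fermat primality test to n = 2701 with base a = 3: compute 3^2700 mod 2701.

1

3^1 ≡ 3 (mod 2701)
3^2 ≡ 3^2 = 9 ≡ 9 (mod 2701)
3^4 ≡ 9^2 = 81 ≡ 81 (mod 2701)
3^8 ≡ 81^2 = 6561 ≡ 1159 (mod 2701)
3^16 ≡ 1159^2 = 1343281 ≡ 884 (mod 2701)
3^32 ≡ 884^2 = 781456 ≡ 867 (mod 2701)
3^64 ≡ 867^2 = 751689 ≡ 811 (mod 2701)
3^128 ≡ 811^2 = 657721 ≡ 1378 (mod 2701)
3^256 ≡ 1378^2 = 1898884 ≡ 81 (mod 2701)
3^512 ≡ 81^2 = 6561 ≡ 1159 (mod 2701)
3^1024 ≡ 1159^2 = 1343281 ≡ 884 (mod 2701)
3^2048 ≡ 884^2 = 781456 ≡ 867 (mod 2701)
2700 = 2048 + 512 + 128 + 8 + 4 in binary powers of 2.
So 3^2700 ≡ 867 · 1159 · 1378 · 1159 · 81 ≡ 1 (mod 2701).
Since the result is 1, base 3 gives no evidence that 2701 is composite.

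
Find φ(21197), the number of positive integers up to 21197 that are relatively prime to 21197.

Factor: 21197 = 11 · 41 · 47.
φ(21197) = (11−1) · (41−1) · (47−1) = 10 · 40 · 46 = 18400.

18400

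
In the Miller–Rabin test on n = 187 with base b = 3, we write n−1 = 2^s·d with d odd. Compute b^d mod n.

187 − 1 = 186 = 2^1 · 93, so d = 93.
3^1 ≡ 3 (mod 187)
3^2 ≡ 3^2 = 9 ≡ 9 (mod 187)
3^4 ≡ 9^2 = 81 ≡ 81 (mod 187)
3^8 ≡ 81^2 = 6561 ≡ 16 (mod 187)
3^16 ≡ 16^2 = 256 ≡ 69 (mod 187)
3^32 ≡ 69^2 = 4761 ≡ 86 (mod 187)
3^64 ≡ 86^2 = 7396 ≡ 103 (mod 187)
93 = 64 + 16 + 8 + 4 + 1 in binary powers of 2.
So 3^93 ≡ 103 · 69 · 16 · 81 · 3 ≡ 148 (mod 187).
Squaring chain: 148; never reaches −1, so base 3 is a Miller–Rabin witness that 187 is composite.

148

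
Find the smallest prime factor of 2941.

2941 is odd.
Digit sum 16, not divisible by 3.
Ends in 1: not divisible by 5.
7: 2941 = 7·420 + 1
11: 2941 = 11·267 + 4
13: 2941 = 13·226 + 3
17: 2941 = 17·173

17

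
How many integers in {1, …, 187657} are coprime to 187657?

Factor: 187657 = 23 · 41 · 199.
φ(187657) = (23−1) · (41−1) · (199−1) = 22 · 40 · 198 = 174240.

174240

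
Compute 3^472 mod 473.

53

3^1 ≡ 3 (mod 473)
3^2 ≡ 3^2 = 9 ≡ 9 (mod 473)
3^4 ≡ 9^2 = 81 ≡ 81 (mod 473)
3^8 ≡ 81^2 = 6561 ≡ 412 (mod 473)
3^16 ≡ 412^2 = 169744 ≡ 410 (mod 473)
3^32 ≡ 410^2 = 168100 ≡ 185 (mod 473)
3^64 ≡ 185^2 = 34225 ≡ 169 (mod 473)
3^128 ≡ 169^2 = 28561 ≡ 181 (mod 473)
3^256 ≡ 181^2 = 32761 ≡ 124 (mod 473)
472 = 256 + 128 + 64 + 16 + 8 in binary powers of 2.
So 3^472 ≡ 124 · 181 · 169 · 410 · 412 ≡ 53 (mod 473).
Since 53 ≠ 1, base 3 is a Fermat witness: 473 is composite.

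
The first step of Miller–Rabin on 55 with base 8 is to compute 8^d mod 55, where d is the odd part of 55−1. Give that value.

55 − 1 = 54 = 2^1 · 27, so d = 27.
8^1 ≡ 8 (mod 55)
8^2 ≡ 8^2 = 64 ≡ 9 (mod 55)
8^4 ≡ 9^2 = 81 ≡ 26 (mod 55)
8^8 ≡ 26^2 = 676 ≡ 16 (mod 55)
8^16 ≡ 16^2 = 256 ≡ 36 (mod 55)
27 = 16 + 8 + 2 + 1 in binary powers of 2.
So 8^27 ≡ 36 · 16 · 9 · 8 ≡ 2 (mod 55).
Squaring chain: 2; never reaches −1, so base 8 is a Miller–Rabin witness that 55 is composite.

2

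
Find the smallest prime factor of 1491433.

1491433 is odd.
Digit sum 25, not divisible by 3.
Ends in 3: not divisible by 5.
7: 1491433 = 7·213061 + 6
11: 1491433 = 11·135584 + 9
13: 1491433 = 13·114725 + 8
17: 1491433 = 17·87731 + 6
19: 1491433 = 19·78496 + 9
23: 1491433 = 23·64844 + 21
29: 1491433 = 29·51428 + 21
31: 1491433 = 31·48110 + 23
37: 1491433 = 37·40309

37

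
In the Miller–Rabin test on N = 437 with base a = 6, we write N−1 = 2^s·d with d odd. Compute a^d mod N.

437 − 1 = 436 = 2^2 · 109, so d = 109.
6^1 ≡ 6 (mod 437)
6^2 ≡ 6^2 = 36 ≡ 36 (mod 437)
6^4 ≡ 36^2 = 1296 ≡ 422 (mod 437)
6^8 ≡ 422^2 = 178084 ≡ 225 (mod 437)
6^16 ≡ 225^2 = 50625 ≡ 370 (mod 437)
6^32 ≡ 370^2 = 136900 ≡ 119 (mod 437)
6^64 ≡ 119^2 = 14161 ≡ 177 (mod 437)
109 = 64 + 32 + 8 + 4 + 1 in binary powers of 2.
So 6^109 ≡ 177 · 119 · 225 · 422 · 6 ≡ 234 (mod 437).
Squaring chain: 234 → 131; never reaches −1, so base 6 is a Miller–Rabin witness that 437 is composite.

234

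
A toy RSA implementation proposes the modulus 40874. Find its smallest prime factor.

2

40874 is even: 2 divides it.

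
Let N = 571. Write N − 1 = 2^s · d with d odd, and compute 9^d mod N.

1

571 − 1 = 570 = 2^1 · 285, so d = 285.
9^1 ≡ 9 (mod 571)
9^2 ≡ 9^2 = 81 ≡ 81 (mod 571)
9^4 ≡ 81^2 = 6561 ≡ 280 (mod 571)
9^8 ≡ 280^2 = 78400 ≡ 173 (mod 571)
9^16 ≡ 173^2 = 29929 ≡ 237 (mod 571)
9^32 ≡ 237^2 = 56169 ≡ 211 (mod 571)
9^64 ≡ 211^2 = 44521 ≡ 554 (mod 571)
9^128 ≡ 554^2 = 306916 ≡ 289 (mod 571)
9^256 ≡ 289^2 = 83521 ≡ 155 (mod 571)
285 = 256 + 16 + 8 + 4 + 1 in binary powers of 2.
So 9^285 ≡ 155 · 237 · 173 · 280 · 9 ≡ 1 (mod 571).
Since 9^d ≡ 1 (mod 571), base 9 does not prove 571 composite.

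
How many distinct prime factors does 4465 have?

4465 = 5 · 893
893 = 19 · 47
4465 = 5 · 19 · 47, which has 3 distinct prime factors.

3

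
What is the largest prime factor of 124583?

124583 = 19 · 6557
6557 = 79 · 83
83 is prime.
So 124583 = 19 · 79 · 83; the largest prime factor is 83.

83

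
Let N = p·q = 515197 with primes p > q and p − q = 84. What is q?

677

Since p = q + 84, we have 515197 = q(q + 84), so q² + 84q − 515197 = 0.
Discriminant: 84² + 4·515197 = 7056 + 2060788 = 2067844; √2067844 = 1438.
q = (−84 + 1438)/2 = 677, and p = q + 84 = 761.
Check: 677 · 761 = 515197.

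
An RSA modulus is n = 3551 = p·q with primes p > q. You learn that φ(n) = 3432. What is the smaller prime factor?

φ(n) = (p−1)(q−1) = n − (p+q) + 1, so p + q = 3551 − 3432 + 1 = 120.
p and q are the roots of t² − 120t + 3551 = 0.
Discriminant: 120² − 4·3551 = 14400 − 14204 = 196; √196 = 14.
q = (120 − 14)/2 = 53, p = (120 + 14)/2 = 67.
Check: 53 · 67 = 3551.

53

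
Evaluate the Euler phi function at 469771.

446208

Factor: 469771 = 29 · 97 · 167.
φ(469771) = (29−1) · (97−1) · (167−1) = 28 · 96 · 166 = 446208.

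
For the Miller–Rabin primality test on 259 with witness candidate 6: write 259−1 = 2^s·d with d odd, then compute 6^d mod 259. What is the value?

259 − 1 = 258 = 2^1 · 129, so d = 129.
6^1 ≡ 6 (mod 259)
6^2 ≡ 6^2 = 36 ≡ 36 (mod 259)
6^4 ≡ 36^2 = 1296 ≡ 1 (mod 259)
6^8 ≡ 1^2 = 1 ≡ 1 (mod 259)
6^16 ≡ 1^2 = 1 ≡ 1 (mod 259)
6^32 ≡ 1^2 = 1 ≡ 1 (mod 259)
6^64 ≡ 1^2 = 1 ≡ 1 (mod 259)
6^128 ≡ 1^2 = 1 ≡ 1 (mod 259)
129 = 128 + 1 in binary powers of 2.
So 6^129 ≡ 1 · 6 ≡ 6 (mod 259).
Squaring chain: 6; never reaches −1, so base 6 is a Miller–Rabin witness that 259 is composite.

6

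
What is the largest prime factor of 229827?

229827 = 3 · 76609
76609 = 13 · 5893
5893 = 71 · 83
83 is prime.
So 229827 = 3 · 13 · 71 · 83; the largest prime factor is 83.

83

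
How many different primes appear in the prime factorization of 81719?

81719 = 11 · 7429
7429 = 17 · 437
437 = 19 · 23
81719 = 11 · 17 · 19 · 23, which has 4 distinct prime factors.

4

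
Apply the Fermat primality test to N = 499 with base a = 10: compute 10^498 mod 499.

1

10^1 ≡ 10 (mod 499)
10^2 ≡ 10^2 = 100 ≡ 100 (mod 499)
10^4 ≡ 100^2 = 10000 ≡ 20 (mod 499)
10^8 ≡ 20^2 = 400 ≡ 400 (mod 499)
10^16 ≡ 400^2 = 160000 ≡ 320 (mod 499)
10^32 ≡ 320^2 = 102400 ≡ 105 (mod 499)
10^64 ≡ 105^2 = 11025 ≡ 47 (mod 499)
10^128 ≡ 47^2 = 2209 ≡ 213 (mod 499)
10^256 ≡ 213^2 = 45369 ≡ 459 (mod 499)
498 = 256 + 128 + 64 + 32 + 16 + 2 in binary powers of 2.
So 10^498 ≡ 459 · 213 · 47 · 105 · 320 · 100 ≡ 1 (mod 499).
Since the result is 1, base 10 gives no evidence that 499 is composite.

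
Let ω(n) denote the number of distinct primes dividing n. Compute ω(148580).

5

148580 = 2^2 · 37145
37145 = 5 · 7429
7429 = 17 · 437
437 = 19 · 23
148580 = 2^2 · 5 · 17 · 19 · 23, which has 5 distinct prime factors.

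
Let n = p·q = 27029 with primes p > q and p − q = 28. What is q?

151

Since p = q + 28, we have 27029 = q(q + 28), so q² + 28q − 27029 = 0.
Discriminant: 28² + 4·27029 = 784 + 108116 = 108900; √108900 = 330.
q = (−28 + 330)/2 = 151, and p = q + 28 = 179.
Check: 151 · 179 = 27029.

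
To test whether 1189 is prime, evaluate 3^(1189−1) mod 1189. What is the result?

3^1 ≡ 3 (mod 1189)
3^2 ≡ 3^2 = 9 ≡ 9 (mod 1189)
3^4 ≡ 9^2 = 81 ≡ 81 (mod 1189)
3^8 ≡ 81^2 = 6561 ≡ 616 (mod 1189)
3^16 ≡ 616^2 = 379456 ≡ 165 (mod 1189)
3^32 ≡ 165^2 = 27225 ≡ 1067 (mod 1189)
3^64 ≡ 1067^2 = 1138489 ≡ 616 (mod 1189)
3^128 ≡ 616^2 = 379456 ≡ 165 (mod 1189)
3^256 ≡ 165^2 = 27225 ≡ 1067 (mod 1189)
3^512 ≡ 1067^2 = 1138489 ≡ 616 (mod 1189)
3^1024 ≡ 616^2 = 379456 ≡ 165 (mod 1189)
1188 = 1024 + 128 + 32 + 4 in binary powers of 2.
So 3^1188 ≡ 165 · 165 · 1067 · 81 ≡ 1147 (mod 1189).
Since 1147 ≠ 1, base 3 is a Fermat witness: 1189 is composite.

1147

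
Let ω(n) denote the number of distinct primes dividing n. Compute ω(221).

221 = 13 · 17
221 = 13 · 17, which has 2 distinct prime factors.

2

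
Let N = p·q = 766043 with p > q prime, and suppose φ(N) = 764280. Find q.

φ(n) = (p−1)(q−1) = n − (p+q) + 1, so p + q = 766043 − 764280 + 1 = 1764.
p and q are the roots of t² − 1764t + 766043 = 0.
Discriminant: 1764² − 4·766043 = 3111696 − 3064172 = 47524; √47524 = 218.
q = (1764 − 218)/2 = 773, p = (1764 + 218)/2 = 991.
Check: 773 · 991 = 766043.

773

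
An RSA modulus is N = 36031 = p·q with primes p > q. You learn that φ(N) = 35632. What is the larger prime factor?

φ(n) = (p−1)(q−1) = n − (p+q) + 1, so p + q = 36031 − 35632 + 1 = 400.
p and q are the roots of t² − 400t + 36031 = 0.
Discriminant: 400² − 4·36031 = 160000 − 144124 = 15876; √15876 = 126.
q = (400 − 126)/2 = 137, p = (400 + 126)/2 = 263.
Check: 137 · 263 = 36031.

263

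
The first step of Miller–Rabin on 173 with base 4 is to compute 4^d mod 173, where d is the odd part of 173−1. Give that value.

173 − 1 = 172 = 2^2 · 43, so d = 43.
4^1 ≡ 4 (mod 173)
4^2 ≡ 4^2 = 16 ≡ 16 (mod 173)
4^4 ≡ 16^2 = 256 ≡ 83 (mod 173)
4^8 ≡ 83^2 = 6889 ≡ 142 (mod 173)
4^16 ≡ 142^2 = 20164 ≡ 96 (mod 173)
4^32 ≡ 96^2 = 9216 ≡ 47 (mod 173)
43 = 32 + 8 + 2 + 1 in binary powers of 2.
So 4^43 ≡ 47 · 142 · 16 · 4 ≡ 172 (mod 173).
Since 4^d ≡ 172 (mod 173), base 4 does not prove 173 composite.

172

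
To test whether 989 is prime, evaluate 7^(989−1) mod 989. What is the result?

7^1 ≡ 7 (mod 989)
7^2 ≡ 7^2 = 49 ≡ 49 (mod 989)
7^4 ≡ 49^2 = 2401 ≡ 423 (mod 989)
7^8 ≡ 423^2 = 178929 ≡ 909 (mod 989)
7^16 ≡ 909^2 = 826281 ≡ 466 (mod 989)
7^32 ≡ 466^2 = 217156 ≡ 565 (mod 989)
7^64 ≡ 565^2 = 319225 ≡ 767 (mod 989)
7^128 ≡ 767^2 = 588289 ≡ 823 (mod 989)
7^256 ≡ 823^2 = 677329 ≡ 853 (mod 989)
7^512 ≡ 853^2 = 727609 ≡ 694 (mod 989)
988 = 512 + 256 + 128 + 64 + 16 + 8 + 4 in binary powers of 2.
So 7^988 ≡ 694 · 853 · 823 · 767 · 466 · 909 · 423 ≡ 767 (mod 989).
Since 767 ≠ 1, base 7 is a Fermat witness: 989 is composite.

767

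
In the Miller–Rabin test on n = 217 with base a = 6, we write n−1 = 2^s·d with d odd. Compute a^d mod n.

216

217 − 1 = 216 = 2^3 · 27, so d = 27.
6^1 ≡ 6 (mod 217)
6^2 ≡ 6^2 = 36 ≡ 36 (mod 217)
6^4 ≡ 36^2 = 1296 ≡ 211 (mod 217)
6^8 ≡ 211^2 = 44521 ≡ 36 (mod 217)
6^16 ≡ 36^2 = 1296 ≡ 211 (mod 217)
27 = 16 + 8 + 2 + 1 in binary powers of 2.
So 6^27 ≡ 211 · 36 · 36 · 6 ≡ 216 (mod 217).
Since 6^d ≡ 216 (mod 217), base 6 does not prove 217 composite.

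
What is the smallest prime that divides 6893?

6893 is odd.
Digit sum 26, not divisible by 3.
Ends in 3: not divisible by 5.
7: 6893 = 7·984 + 5
11: 6893 = 11·626 + 7
13: 6893 = 13·530 + 3
17: 6893 = 17·405 + 8
19: 6893 = 19·362 + 15
23: 6893 = 23·299 + 16
29: 6893 = 29·237 + 20
31: 6893 = 31·222 + 11
37: 6893 = 37·186 + 11
41: 6893 = 41·168 + 5
43: 6893 = 43·160 + 13
47: 6893 = 47·146 + 31
53: 6893 = 53·130 + 3
59: 6893 = 59·116 + 49
61: 6893 = 61·113

61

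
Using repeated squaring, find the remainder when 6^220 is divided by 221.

217

6^1 ≡ 6 (mod 221)
6^2 ≡ 6^2 = 36 ≡ 36 (mod 221)
6^4 ≡ 36^2 = 1296 ≡ 191 (mod 221)
6^8 ≡ 191^2 = 36481 ≡ 16 (mod 221)
6^16 ≡ 16^2 = 256 ≡ 35 (mod 221)
6^32 ≡ 35^2 = 1225 ≡ 120 (mod 221)
6^64 ≡ 120^2 = 14400 ≡ 35 (mod 221)
6^128 ≡ 35^2 = 1225 ≡ 120 (mod 221)
220 = 128 + 64 + 16 + 8 + 4 in binary powers of 2.
So 6^220 ≡ 120 · 35 · 35 · 16 · 191 ≡ 217 (mod 221).
Since 217 ≠ 1, base 6 is a Fermat witness: 221 is composite.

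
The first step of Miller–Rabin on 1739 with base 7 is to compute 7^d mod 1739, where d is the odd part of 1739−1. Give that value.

1452

1739 − 1 = 1738 = 2^1 · 869, so d = 869.
7^1 ≡ 7 (mod 1739)
7^2 ≡ 7^2 = 49 ≡ 49 (mod 1739)
7^4 ≡ 49^2 = 2401 ≡ 662 (mod 1739)
7^8 ≡ 662^2 = 438244 ≡ 16 (mod 1739)
7^16 ≡ 16^2 = 256 ≡ 256 (mod 1739)
7^32 ≡ 256^2 = 65536 ≡ 1193 (mod 1739)
7^64 ≡ 1193^2 = 1423249 ≡ 747 (mod 1739)
7^128 ≡ 747^2 = 558009 ≡ 1529 (mod 1739)
7^256 ≡ 1529^2 = 2337841 ≡ 625 (mod 1739)
7^512 ≡ 625^2 = 390625 ≡ 1089 (mod 1739)
869 = 512 + 256 + 64 + 32 + 4 + 1 in binary powers of 2.
So 7^869 ≡ 1089 · 625 · 747 · 1193 · 662 · 7 ≡ 1452 (mod 1739).
Squaring chain: 1452; never reaches −1, so base 7 is a Miller–Rabin witness that 1739 is composite.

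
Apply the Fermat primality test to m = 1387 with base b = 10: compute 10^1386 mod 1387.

1122

10^1 ≡ 10 (mod 1387)
10^2 ≡ 10^2 = 100 ≡ 100 (mod 1387)
10^4 ≡ 100^2 = 10000 ≡ 291 (mod 1387)
10^8 ≡ 291^2 = 84681 ≡ 74 (mod 1387)
10^16 ≡ 74^2 = 5476 ≡ 1315 (mod 1387)
10^32 ≡ 1315^2 = 1729225 ≡ 1023 (mod 1387)
10^64 ≡ 1023^2 = 1046529 ≡ 731 (mod 1387)
10^128 ≡ 731^2 = 534361 ≡ 366 (mod 1387)
10^256 ≡ 366^2 = 133956 ≡ 804 (mod 1387)
10^512 ≡ 804^2 = 646416 ≡ 74 (mod 1387)
10^1024 ≡ 74^2 = 5476 ≡ 1315 (mod 1387)
1386 = 1024 + 256 + 64 + 32 + 8 + 2 in binary powers of 2.
So 10^1386 ≡ 1315 · 804 · 731 · 1023 · 74 · 100 ≡ 1122 (mod 1387).
Since 1122 ≠ 1, base 10 is a Fermat witness: 1387 is composite.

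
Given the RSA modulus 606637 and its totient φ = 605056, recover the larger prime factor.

929

φ(n) = (p−1)(q−1) = n − (p+q) + 1, so p + q = 606637 − 605056 + 1 = 1582.
p and q are the roots of t² − 1582t + 606637 = 0.
Discriminant: 1582² − 4·606637 = 2502724 − 2426548 = 76176; √76176 = 276.
q = (1582 − 276)/2 = 653, p = (1582 + 276)/2 = 929.
Check: 653 · 929 = 606637.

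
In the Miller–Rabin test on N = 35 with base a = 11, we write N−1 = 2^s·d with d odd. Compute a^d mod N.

35 − 1 = 34 = 2^1 · 17, so d = 17.
11^1 ≡ 11 (mod 35)
11^2 ≡ 11^2 = 121 ≡ 16 (mod 35)
11^4 ≡ 16^2 = 256 ≡ 11 (mod 35)
11^8 ≡ 11^2 = 121 ≡ 16 (mod 35)
11^16 ≡ 16^2 = 256 ≡ 11 (mod 35)
17 = 16 + 1 in binary powers of 2.
So 11^17 ≡ 11 · 11 ≡ 16 (mod 35).
Squaring chain: 16; never reaches −1, so base 11 is a Miller–Rabin witness that 35 is composite.

16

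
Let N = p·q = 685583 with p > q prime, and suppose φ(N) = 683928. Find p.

φ(n) = (p−1)(q−1) = n − (p+q) + 1, so p + q = 685583 − 683928 + 1 = 1656.
p and q are the roots of t² − 1656t + 685583 = 0.
Discriminant: 1656² − 4·685583 = 2742336 − 2742332 = 4; √4 = 2.
q = (1656 − 2)/2 = 827, p = (1656 + 2)/2 = 829.
Check: 827 · 829 = 685583.

829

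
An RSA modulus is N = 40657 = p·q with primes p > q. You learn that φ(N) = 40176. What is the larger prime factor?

373

φ(n) = (p−1)(q−1) = n − (p+q) + 1, so p + q = 40657 − 40176 + 1 = 482.
p and q are the roots of t² − 482t + 40657 = 0.
Discriminant: 482² − 4·40657 = 232324 − 162628 = 69696; √69696 = 264.
q = (482 − 264)/2 = 109, p = (482 + 264)/2 = 373.
Check: 109 · 373 = 40657.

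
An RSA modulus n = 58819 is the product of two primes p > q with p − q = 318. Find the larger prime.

449

Since p = q + 318, we have 58819 = q(q + 318), so q² + 318q − 58819 = 0.
Discriminant: 318² + 4·58819 = 101124 + 235276 = 336400; √336400 = 580.
q = (−318 + 580)/2 = 131, and p = q + 318 = 449.
Check: 131 · 449 = 58819.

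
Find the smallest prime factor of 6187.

6187 is odd.
Digit sum 22, not divisible by 3.
Ends in 7: not divisible by 5.
7: 6187 = 7·883 + 6
11: 6187 = 11·562 + 5
13: 6187 = 13·475 + 12
17: 6187 = 17·363 + 16
19: 6187 = 19·325 + 12
23: 6187 = 23·269

23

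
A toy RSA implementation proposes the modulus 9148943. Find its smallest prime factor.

97

9148943 is odd.
Digit sum 38, not divisible by 3.
Ends in 3: not divisible by 5.
7: 9148943 = 7·1306991 + 6
11: 9148943 = 11·831722 + 1
13: 9148943 = 13·703764 + 11
17: 9148943 = 17·538173 + 2
19: 9148943 = 19·481523 + 6
23: 9148943 = 23·397780 + 3
29: 9148943 = 29·315480 + 23
31: 9148943 = 31·295127 + 6
37: 9148943 = 37·247268 + 27
41: 9148943 = 41·223144 + 39
43: 9148943 = 43·212766 + 5
47: 9148943 = 47·194658 + 17
53: 9148943 = 53·172621 + 30
59: 9148943 = 59·155066 + 49
61: 9148943 = 61·149982 + 41
67: 9148943 = 67·136551 + 26
71: 9148943 = 71·128858 + 25
73: 9148943 = 73·125327 + 72
79: 9148943 = 79·115809 + 32
83: 9148943 = 83·110228 + 19
89: 9148943 = 89·102797 + 10
97: 9148943 = 97·94319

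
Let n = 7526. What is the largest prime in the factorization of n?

71

7526 = 2 · 3763
3763 = 53 · 71
71 is prime.
So 7526 = 2 · 53 · 71; the largest prime factor is 71.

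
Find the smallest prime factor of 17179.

17179 is odd.
Digit sum 25, not divisible by 3.
Ends in 9: not divisible by 5.
7: 17179 = 7·2454 + 1
11: 17179 = 11·1561 + 8
13: 17179 = 13·1321 + 6
17: 17179 = 17·1010 + 9
19: 17179 = 19·904 + 3
23: 17179 = 23·746 + 21
29: 17179 = 29·592 + 11
31: 17179 = 31·554 + 5
37: 17179 = 37·464 + 11
41: 17179 = 41·419

41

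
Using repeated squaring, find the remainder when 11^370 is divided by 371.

354

11^1 ≡ 11 (mod 371)
11^2 ≡ 11^2 = 121 ≡ 121 (mod 371)
11^4 ≡ 121^2 = 14641 ≡ 172 (mod 371)
11^8 ≡ 172^2 = 29584 ≡ 275 (mod 371)
11^16 ≡ 275^2 = 75625 ≡ 312 (mod 371)
11^32 ≡ 312^2 = 97344 ≡ 142 (mod 371)
11^64 ≡ 142^2 = 20164 ≡ 130 (mod 371)
11^128 ≡ 130^2 = 16900 ≡ 205 (mod 371)
11^256 ≡ 205^2 = 42025 ≡ 102 (mod 371)
370 = 256 + 64 + 32 + 16 + 2 in binary powers of 2.
So 11^370 ≡ 102 · 130 · 142 · 312 · 121 ≡ 354 (mod 371).
Since 354 ≠ 1, base 11 is a Fermat witness: 371 is composite.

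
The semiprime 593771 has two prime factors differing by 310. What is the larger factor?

941

Since p = q + 310, we have 593771 = q(q + 310), so q² + 310q − 593771 = 0.
Discriminant: 310² + 4·593771 = 96100 + 2375084 = 2471184; √2471184 = 1572.
q = (−310 + 1572)/2 = 631, and p = q + 310 = 941.
Check: 631 · 941 = 593771.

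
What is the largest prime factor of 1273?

67

1273 = 19 · 67
67 is prime.
So 1273 = 19 · 67; the largest prime factor is 67.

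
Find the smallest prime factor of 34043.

34043 is odd.
Digit sum 14, not divisible by 3.
Ends in 3: not divisible by 5.
7: 34043 = 7·4863 + 2
11: 34043 = 11·3094 + 9
13: 34043 = 13·2618 + 9
17: 34043 = 17·2002 + 9
19: 34043 = 19·1791 + 14
23: 34043 = 23·1480 + 3
29: 34043 = 29·1173 + 26
31: 34043 = 31·1098 + 5
37: 34043 = 37·920 + 3
41: 34043 = 41·830 + 13
43: 34043 = 43·791 + 30
47: 34043 = 47·724 + 15
53: 34043 = 53·642 + 17
59: 34043 = 59·577

59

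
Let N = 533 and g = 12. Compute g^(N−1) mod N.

12^1 ≡ 12 (mod 533)
12^2 ≡ 12^2 = 144 ≡ 144 (mod 533)
12^4 ≡ 144^2 = 20736 ≡ 482 (mod 533)
12^8 ≡ 482^2 = 232324 ≡ 469 (mod 533)
12^16 ≡ 469^2 = 219961 ≡ 365 (mod 533)
12^32 ≡ 365^2 = 133225 ≡ 508 (mod 533)
12^64 ≡ 508^2 = 258064 ≡ 92 (mod 533)
12^128 ≡ 92^2 = 8464 ≡ 469 (mod 533)
12^256 ≡ 469^2 = 219961 ≡ 365 (mod 533)
12^512 ≡ 365^2 = 133225 ≡ 508 (mod 533)
532 = 512 + 16 + 4 in binary powers of 2.
So 12^532 ≡ 508 · 365 · 482 ≡ 66 (mod 533).
Since 66 ≠ 1, base 12 is a Fermat witness: 533 is composite.

66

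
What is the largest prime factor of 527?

31

527 = 17 · 31
31 is prime.
So 527 = 17 · 31; the largest prime factor is 31.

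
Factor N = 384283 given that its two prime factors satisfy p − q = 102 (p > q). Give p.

Since p = q + 102, we have 384283 = q(q + 102), so q² + 102q − 384283 = 0.
Discriminant: 102² + 4·384283 = 10404 + 1537132 = 1547536; √1547536 = 1244.
q = (−102 + 1244)/2 = 571, and p = q + 102 = 673.
Check: 571 · 673 = 384283.

673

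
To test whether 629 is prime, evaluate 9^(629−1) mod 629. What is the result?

9^1 ≡ 9 (mod 629)
9^2 ≡ 9^2 = 81 ≡ 81 (mod 629)
9^4 ≡ 81^2 = 6561 ≡ 271 (mod 629)
9^8 ≡ 271^2 = 73441 ≡ 477 (mod 629)
9^16 ≡ 477^2 = 227529 ≡ 460 (mod 629)
9^32 ≡ 460^2 = 211600 ≡ 256 (mod 629)
9^64 ≡ 256^2 = 65536 ≡ 120 (mod 629)
9^128 ≡ 120^2 = 14400 ≡ 562 (mod 629)
9^256 ≡ 562^2 = 315844 ≡ 86 (mod 629)
9^512 ≡ 86^2 = 7396 ≡ 477 (mod 629)
628 = 512 + 64 + 32 + 16 + 4 in binary powers of 2.
So 9^628 ≡ 477 · 120 · 256 · 460 · 271 ≡ 16 (mod 629).
Since 16 ≠ 1, base 9 is a Fermat witness: 629 is composite.

16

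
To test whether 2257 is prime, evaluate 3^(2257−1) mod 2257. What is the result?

3^1 ≡ 3 (mod 2257)
3^2 ≡ 3^2 = 9 ≡ 9 (mod 2257)
3^4 ≡ 9^2 = 81 ≡ 81 (mod 2257)
3^8 ≡ 81^2 = 6561 ≡ 2047 (mod 2257)
3^16 ≡ 2047^2 = 4190209 ≡ 1217 (mod 2257)
3^32 ≡ 1217^2 = 1481089 ≡ 497 (mod 2257)
3^64 ≡ 497^2 = 247009 ≡ 996 (mod 2257)
3^128 ≡ 996^2 = 992016 ≡ 1193 (mod 2257)
3^256 ≡ 1193^2 = 1423249 ≡ 1339 (mod 2257)
3^512 ≡ 1339^2 = 1792921 ≡ 863 (mod 2257)
3^1024 ≡ 863^2 = 744769 ≡ 2216 (mod 2257)
3^2048 ≡ 2216^2 = 4910656 ≡ 1681 (mod 2257)
2256 = 2048 + 128 + 64 + 16 in binary powers of 2.
So 3^2256 ≡ 1681 · 1193 · 996 · 1217 ≡ 729 (mod 2257).
Since 729 ≠ 1, base 3 is a Fermat witness: 2257 is composite.

729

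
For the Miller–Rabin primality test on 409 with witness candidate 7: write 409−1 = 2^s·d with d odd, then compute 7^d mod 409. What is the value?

343

409 − 1 = 408 = 2^3 · 51, so d = 51.
7^1 ≡ 7 (mod 409)
7^2 ≡ 7^2 = 49 ≡ 49 (mod 409)
7^4 ≡ 49^2 = 2401 ≡ 356 (mod 409)
7^8 ≡ 356^2 = 126736 ≡ 355 (mod 409)
7^16 ≡ 355^2 = 126025 ≡ 53 (mod 409)
7^32 ≡ 53^2 = 2809 ≡ 355 (mod 409)
51 = 32 + 16 + 2 + 1 in binary powers of 2.
So 7^51 ≡ 355 · 53 · 49 · 7 ≡ 343 (mod 409).
Squaring chain: 343 → 266 → 408; reaches −1, so base 7 does not prove 409 composite.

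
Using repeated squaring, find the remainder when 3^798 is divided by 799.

784

3^1 ≡ 3 (mod 799)
3^2 ≡ 3^2 = 9 ≡ 9 (mod 799)
3^4 ≡ 9^2 = 81 ≡ 81 (mod 799)
3^8 ≡ 81^2 = 6561 ≡ 169 (mod 799)
3^16 ≡ 169^2 = 28561 ≡ 596 (mod 799)
3^32 ≡ 596^2 = 355216 ≡ 460 (mod 799)
3^64 ≡ 460^2 = 211600 ≡ 664 (mod 799)
3^128 ≡ 664^2 = 440896 ≡ 647 (mod 799)
3^256 ≡ 647^2 = 418609 ≡ 732 (mod 799)
3^512 ≡ 732^2 = 535824 ≡ 494 (mod 799)
798 = 512 + 256 + 16 + 8 + 4 + 2 in binary powers of 2.
So 3^798 ≡ 494 · 732 · 596 · 169 · 81 · 9 ≡ 784 (mod 799).
Since 784 ≠ 1, base 3 is a Fermat witness: 799 is composite.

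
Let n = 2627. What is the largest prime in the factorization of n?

71

2627 = 37 · 71
71 is prime.
So 2627 = 37 · 71; the largest prime factor is 71.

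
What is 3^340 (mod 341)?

3^1 ≡ 3 (mod 341)
3^2 ≡ 3^2 = 9 ≡ 9 (mod 341)
3^4 ≡ 9^2 = 81 ≡ 81 (mod 341)
3^8 ≡ 81^2 = 6561 ≡ 82 (mod 341)
3^16 ≡ 82^2 = 6724 ≡ 245 (mod 341)
3^32 ≡ 245^2 = 60025 ≡ 9 (mod 341)
3^64 ≡ 9^2 = 81 ≡ 81 (mod 341)
3^128 ≡ 81^2 = 6561 ≡ 82 (mod 341)
3^256 ≡ 82^2 = 6724 ≡ 245 (mod 341)
340 = 256 + 64 + 16 + 4 in binary powers of 2.
So 3^340 ≡ 245 · 81 · 245 · 81 ≡ 56 (mod 341).
Since 56 ≠ 1, base 3 is a Fermat witness: 341 is composite.

56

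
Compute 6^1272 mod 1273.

558

6^1 ≡ 6 (mod 1273)
6^2 ≡ 6^2 = 36 ≡ 36 (mod 1273)
6^4 ≡ 36^2 = 1296 ≡ 23 (mod 1273)
6^8 ≡ 23^2 = 529 ≡ 529 (mod 1273)
6^16 ≡ 529^2 = 279841 ≡ 1054 (mod 1273)
6^32 ≡ 1054^2 = 1110916 ≡ 860 (mod 1273)
6^64 ≡ 860^2 = 739600 ≡ 1260 (mod 1273)
6^128 ≡ 1260^2 = 1587600 ≡ 169 (mod 1273)
6^256 ≡ 169^2 = 28561 ≡ 555 (mod 1273)
6^512 ≡ 555^2 = 308025 ≡ 1232 (mod 1273)
6^1024 ≡ 1232^2 = 1517824 ≡ 408 (mod 1273)
1272 = 1024 + 128 + 64 + 32 + 16 + 8 in binary powers of 2.
So 6^1272 ≡ 408 · 169 · 1260 · 860 · 1054 · 529 ≡ 558 (mod 1273).
Since 558 ≠ 1, base 6 is a Fermat witness: 1273 is composite.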